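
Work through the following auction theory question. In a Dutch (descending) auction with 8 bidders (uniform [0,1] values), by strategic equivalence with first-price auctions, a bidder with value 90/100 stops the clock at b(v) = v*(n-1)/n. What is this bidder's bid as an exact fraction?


Step 1: Dutch auctions are strategically equivalent to first-price auctions
Step 2: The equilibrium bid is b(v) = v*(n-1)/n
Step 3: b = 9/10 * 7/8
Step 4: b = 63/80

63/80


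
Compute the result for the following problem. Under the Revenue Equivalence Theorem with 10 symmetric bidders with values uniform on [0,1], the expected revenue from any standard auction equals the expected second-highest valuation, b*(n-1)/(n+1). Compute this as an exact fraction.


Step 1: By Revenue Equivalence, expected revenue = b*(n-1)/(n+1)
Step 2: Substituting n = 10, b = 1
Step 3: Revenue = 1*(10-1)/(10+1) = 1*9/11
Step 4: Revenue = 9/11

9/11


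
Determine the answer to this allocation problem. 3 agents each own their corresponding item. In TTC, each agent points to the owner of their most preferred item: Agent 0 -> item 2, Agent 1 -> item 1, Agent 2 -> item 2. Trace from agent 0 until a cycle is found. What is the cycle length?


Step 1: Trace the pointer graph from agent 0: 0 -> 2 -> 2
Step 2: A cycle is detected when we revisit agent 2
Step 3: The cycle is: 2 -> 2
Step 4: Cycle length = 1

1


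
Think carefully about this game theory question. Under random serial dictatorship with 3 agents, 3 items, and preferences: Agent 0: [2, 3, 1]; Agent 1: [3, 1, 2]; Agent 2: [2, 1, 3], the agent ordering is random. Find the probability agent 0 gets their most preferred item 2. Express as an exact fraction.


Step 1: Agent 0 wants item 2
Step 2: There are 6 possible orderings of agents
Step 3: In 3 orderings, agent 0 gets item 2
Step 4: Probability = 3/6 = 1/2

1/2


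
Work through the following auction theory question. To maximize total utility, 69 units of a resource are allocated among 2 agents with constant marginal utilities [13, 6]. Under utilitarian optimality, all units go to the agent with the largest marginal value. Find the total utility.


Step 1: The marginal utilities are [13, 6]
Step 2: The highest marginal utility is 13
Step 3: All 69 units go to that agent
Step 4: Total utility = 13 * 69 = 897

897


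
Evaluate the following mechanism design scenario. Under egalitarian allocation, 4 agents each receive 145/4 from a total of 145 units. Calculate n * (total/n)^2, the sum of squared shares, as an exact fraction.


Step 1: Each agent's share = 145/4
Step 2: Square of each share = (145/4)^2 = 21025/16
Step 3: Sum of squares = 4 * 21025/16 = 21025/4

21025/4


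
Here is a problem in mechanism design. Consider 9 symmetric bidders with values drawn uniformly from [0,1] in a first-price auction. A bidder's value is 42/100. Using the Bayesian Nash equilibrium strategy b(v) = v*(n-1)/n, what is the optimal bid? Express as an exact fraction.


Step 1: The symmetric BNE bidding function is b(v) = v * (n-1) / n
Step 2: Substitute v = 21/50 and n = 9
Step 3: b = 21/50 * 8/9
Step 4: b = 28/75

28/75


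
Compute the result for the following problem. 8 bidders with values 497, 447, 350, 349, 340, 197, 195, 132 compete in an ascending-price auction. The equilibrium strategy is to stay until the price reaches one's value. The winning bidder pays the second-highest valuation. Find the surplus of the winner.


Step 1: Identify the highest value: 497
Step 2: Identify the second-highest value: 447
Step 3: The final price = second-highest value = 447
Step 4: Surplus = 497 - 447 = 50

50


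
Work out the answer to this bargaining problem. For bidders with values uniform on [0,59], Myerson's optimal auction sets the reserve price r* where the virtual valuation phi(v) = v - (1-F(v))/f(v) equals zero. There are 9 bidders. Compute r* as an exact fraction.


Step 1: For U[0,59], F(v) = v/59 and f(v) = 1/59
Step 2: phi(v) = v - (1 - v/59)/(1/59) = v - (59 - v) = 2v - 59
Step 3: Set phi(r*) = 0: 2r* - 59 = 0
Step 4: r* = 59/2 (the number of bidders n = 9 does not enter)

59/2


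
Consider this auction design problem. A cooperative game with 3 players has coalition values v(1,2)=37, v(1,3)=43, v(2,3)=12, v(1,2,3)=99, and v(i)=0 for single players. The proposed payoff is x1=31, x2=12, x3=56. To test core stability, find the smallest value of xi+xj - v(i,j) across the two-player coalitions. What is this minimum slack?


Step 1: Slack for coalition (1,2): x1+x2 - v12 = 43 - 37 = 6
Step 2: Slack for coalition (1,3): x1+x3 - v13 = 87 - 43 = 44
Step 3: Slack for coalition (2,3): x2+x3 - v23 = 68 - 12 = 56
Step 4: Minimum slack = min(6, 44, 56) = 6, attained by (1,2); no pair can gain by deviating, so the allocation is in the core

6


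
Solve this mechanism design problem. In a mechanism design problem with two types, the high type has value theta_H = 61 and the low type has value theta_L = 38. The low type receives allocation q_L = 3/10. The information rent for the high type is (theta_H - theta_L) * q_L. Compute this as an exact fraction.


Step 1: theta_H - theta_L = 61 - 38 = 23
Step 2: Information rent = (theta_H - theta_L) * q_L
Step 3: = 23 * 3/10
Step 4: = 69/10

69/10


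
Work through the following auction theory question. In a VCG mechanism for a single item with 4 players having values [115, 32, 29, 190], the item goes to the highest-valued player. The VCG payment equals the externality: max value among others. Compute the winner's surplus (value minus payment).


Step 1: The winner is the agent with the highest value: agent 3 with value 190
Step 2: Values of other agents: [115, 32, 29]
Step 3: VCG payment = max of others' values = 115
Step 4: Surplus = 190 - 115 = 75

75


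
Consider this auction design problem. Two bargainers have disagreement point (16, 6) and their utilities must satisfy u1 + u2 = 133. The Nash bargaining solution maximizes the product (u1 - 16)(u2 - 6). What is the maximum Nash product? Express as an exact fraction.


Step 1: The Nash solution splits surplus symmetrically above the disagreement point
Step 2: u1 = (total + d1 - d2)/2 = (133 + 16 - 6)/2 = 143/2
Step 3: u2 = (total - d1 + d2)/2 = (133 - 16 + 6)/2 = 123/2
Step 4: Nash product = (143/2 - 16) * (123/2 - 6)
Step 5: = 111/2 * 111/2 = 12321/4

12321/4


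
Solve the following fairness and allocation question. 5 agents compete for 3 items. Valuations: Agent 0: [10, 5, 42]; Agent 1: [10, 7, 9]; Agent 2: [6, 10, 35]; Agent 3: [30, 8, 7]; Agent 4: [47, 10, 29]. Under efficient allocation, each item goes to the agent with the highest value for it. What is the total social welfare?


Step 1: For each item, find the maximum value among all agents.
Step 2: Item 0 -> Agent 4 (value 47)
Step 3: Item 1 -> Agent 2 (value 10)
Step 4: Item 2 -> Agent 0 (value 42)
Step 5: Total welfare = 47 + 10 + 42 = 99

99


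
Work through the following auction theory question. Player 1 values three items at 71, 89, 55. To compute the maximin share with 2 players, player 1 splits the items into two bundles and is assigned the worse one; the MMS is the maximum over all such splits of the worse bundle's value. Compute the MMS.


Step 1: Item values = 71, 89, 55
Step 2: Enumerate all 2-bundle partitions and take the smaller bundle:
  Partition 1: {71} vs {89,55} -> bundles 71, 144; min = 71
  Partition 2: {89} vs {71,55} -> bundles 89, 126; min = 89
  Partition 3: {55} vs {71,89} -> bundles 55, 160; min = 55
Step 3: MMS = max(71, 89, 55) = 89

89


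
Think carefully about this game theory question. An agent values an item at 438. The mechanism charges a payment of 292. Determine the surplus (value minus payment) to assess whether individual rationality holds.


Step 1: Surplus = value - payment = 438 - 292 = 146
Step 2: IR is satisfied (surplus >= 0)

146


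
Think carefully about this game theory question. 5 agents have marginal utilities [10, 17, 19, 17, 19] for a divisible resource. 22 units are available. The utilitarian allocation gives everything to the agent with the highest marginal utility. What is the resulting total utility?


Step 1: The marginal utilities are [10, 17, 19, 17, 19]
Step 2: The highest marginal utility is 19
Step 3: All 22 units go to that agent
Step 4: Total utility = 19 * 22 = 418

418


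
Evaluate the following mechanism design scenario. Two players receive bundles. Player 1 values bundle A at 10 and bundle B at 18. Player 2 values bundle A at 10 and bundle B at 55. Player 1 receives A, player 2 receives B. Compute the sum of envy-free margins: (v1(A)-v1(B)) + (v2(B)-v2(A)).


Step 1: Player 1's margin = v1(A) - v1(B) = 10 - 18 = -8
Step 2: Player 2's margin = v2(B) - v2(A) = 55 - 10 = 45
Step 3: Total margin = -8 + 45 = 37

37


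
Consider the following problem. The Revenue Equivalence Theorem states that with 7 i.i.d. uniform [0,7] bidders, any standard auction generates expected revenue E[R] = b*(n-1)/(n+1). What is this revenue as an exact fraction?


Step 1: By Revenue Equivalence, expected revenue = b*(n-1)/(n+1)
Step 2: Substituting n = 7, b = 7
Step 3: Revenue = 7*(7-1)/(7+1) = 7*6/8
Step 4: Revenue = 42/8 = 21/4

21/4


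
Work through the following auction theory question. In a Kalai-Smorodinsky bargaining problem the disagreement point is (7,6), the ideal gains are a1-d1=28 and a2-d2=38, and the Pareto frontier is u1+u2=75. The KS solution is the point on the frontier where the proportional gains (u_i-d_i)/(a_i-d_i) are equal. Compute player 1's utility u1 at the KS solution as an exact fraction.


Step 1: At the KS point, (u1-d1)/r1 = (u2-d2)/r2 = t and u1+u2 = 75
Step 2: u1 = d1 + r1*t and u2 = d2 + r2*t, so (d1 + r1*t) + (d2 + r2*t) = 75
Step 3: t = (75 - 7 - 6)/(28 + 38) = 62/66 = 31/33
Step 4: u1 = d1 + r1*t = 7 + 28 * 31/33 = 1099/33
Step 5: (Check: u2 = d2 + r2*t = 1376/33; u1+u2 = 1099/33 + 1376/33 = 75, on the frontier.)

1099/33


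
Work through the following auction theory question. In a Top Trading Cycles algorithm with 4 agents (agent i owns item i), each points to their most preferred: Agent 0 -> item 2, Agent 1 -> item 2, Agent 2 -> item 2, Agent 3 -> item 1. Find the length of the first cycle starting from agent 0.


Step 1: Trace the pointer graph from agent 0: 0 -> 2 -> 2
Step 2: A cycle is detected when we revisit agent 2
Step 3: The cycle is: 2 -> 2
Step 4: Cycle length = 1

1


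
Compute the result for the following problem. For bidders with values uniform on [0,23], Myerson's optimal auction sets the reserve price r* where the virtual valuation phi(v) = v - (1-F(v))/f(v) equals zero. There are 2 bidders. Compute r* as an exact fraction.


Step 1: For U[0,23], F(v) = v/23 and f(v) = 1/23
Step 2: phi(v) = v - (1 - v/23)/(1/23) = v - (23 - v) = 2v - 23
Step 3: Set phi(r*) = 0: 2r* - 23 = 0
Step 4: r* = 23/2 (the number of bidders n = 2 does not enter)

23/2


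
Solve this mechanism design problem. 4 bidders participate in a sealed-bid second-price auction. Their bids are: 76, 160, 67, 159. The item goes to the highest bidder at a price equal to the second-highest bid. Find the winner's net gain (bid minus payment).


Step 1: Sort bids in descending order: 160, 159, 76, 67
Step 2: The winning bid is the highest: 160
Step 3: The payment equals the second-highest bid: 159
Step 4: Surplus = winner's bid - payment = 160 - 159 = 1

1


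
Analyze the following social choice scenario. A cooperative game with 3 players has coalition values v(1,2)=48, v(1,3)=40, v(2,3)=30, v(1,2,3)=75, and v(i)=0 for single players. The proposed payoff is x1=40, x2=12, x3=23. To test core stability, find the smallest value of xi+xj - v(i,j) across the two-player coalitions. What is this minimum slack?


Step 1: Slack for coalition (1,2): x1+x2 - v12 = 52 - 48 = 4
Step 2: Slack for coalition (1,3): x1+x3 - v13 = 63 - 40 = 23
Step 3: Slack for coalition (2,3): x2+x3 - v23 = 35 - 30 = 5
Step 4: Minimum slack = min(4, 23, 5) = 4, attained by (1,2); no pair can gain by deviating, so the allocation is in the core

4


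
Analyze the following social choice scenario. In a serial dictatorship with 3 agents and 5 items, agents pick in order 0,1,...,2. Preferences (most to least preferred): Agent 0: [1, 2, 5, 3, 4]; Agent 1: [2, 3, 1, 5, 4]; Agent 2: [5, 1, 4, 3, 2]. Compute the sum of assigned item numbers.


Step 1: Agent 0 picks item 1
Step 2: Agent 1 picks item 2
Step 3: Agent 2 picks item 5
Step 4: Sum = 1 + 2 + 5 = 8

8


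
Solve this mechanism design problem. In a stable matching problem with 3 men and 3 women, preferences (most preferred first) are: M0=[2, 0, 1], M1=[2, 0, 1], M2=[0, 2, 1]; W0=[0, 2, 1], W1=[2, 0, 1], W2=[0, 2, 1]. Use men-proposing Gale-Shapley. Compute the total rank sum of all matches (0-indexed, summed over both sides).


Step 1: Run Gale-Shapley (men propose, women hold best offer):
  M0 proposes to W2; she accepts
  M1 proposes to W2; rejected
  M1 proposes to W0; she accepts
  M2 proposes to W0; she switches from M1
  M1 proposes to W1; she accepts
Step 2: Final matching: W0-M2, W1-M1, W2-M0
Step 3: 0-indexed ranks (man's rank of his match, then woman's): 0 + 1 + 2 + 2 + 0 + 0
Step 4: Total rank sum = 5

5


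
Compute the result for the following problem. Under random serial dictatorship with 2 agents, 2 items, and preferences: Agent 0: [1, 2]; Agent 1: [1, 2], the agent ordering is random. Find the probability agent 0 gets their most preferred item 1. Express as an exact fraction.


Step 1: Agent 0 wants item 1
Step 2: There are 2 possible orderings of agents
Step 3: In 1 orderings, agent 0 gets item 1
Step 4: Probability = 1/2

1/2


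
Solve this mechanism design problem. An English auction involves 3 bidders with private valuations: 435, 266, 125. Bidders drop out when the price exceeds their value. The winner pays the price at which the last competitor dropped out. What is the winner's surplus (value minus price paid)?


Step 1: Identify the highest value: 435
Step 2: Identify the second-highest value: 266
Step 3: The final price = second-highest value = 266
Step 4: Surplus = 435 - 266 = 169

169


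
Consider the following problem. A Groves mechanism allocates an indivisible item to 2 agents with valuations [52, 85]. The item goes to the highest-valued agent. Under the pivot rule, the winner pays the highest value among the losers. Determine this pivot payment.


Step 1: The efficient winner is agent 1 with value 85
Step 2: Other agents' values: [52]
Step 3: Pivot payment = max(others) = 52
Step 4: The winner pays 52

52


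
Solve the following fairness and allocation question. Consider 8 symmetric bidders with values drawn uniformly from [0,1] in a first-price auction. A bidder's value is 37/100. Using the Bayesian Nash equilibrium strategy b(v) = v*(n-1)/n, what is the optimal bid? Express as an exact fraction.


Step 1: The symmetric BNE bidding function is b(v) = v * (n-1) / n
Step 2: Substitute v = 37/100 and n = 8
Step 3: b = 37/100 * 7/8
Step 4: b = 259/800

259/800


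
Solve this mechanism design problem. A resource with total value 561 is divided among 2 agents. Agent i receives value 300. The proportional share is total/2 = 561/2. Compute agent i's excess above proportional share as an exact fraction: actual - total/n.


Step 1: Proportional share = 561/2
Step 2: Agent's actual allocation = 300
Step 3: Excess = 300 - 561/2 = 39/2

39/2


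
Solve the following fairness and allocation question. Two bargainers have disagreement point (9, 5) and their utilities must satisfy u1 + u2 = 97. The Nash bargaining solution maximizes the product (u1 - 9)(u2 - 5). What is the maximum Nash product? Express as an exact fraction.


Step 1: The Nash solution splits surplus symmetrically above the disagreement point
Step 2: u1 = (total + d1 - d2)/2 = (97 + 9 - 5)/2 = 101/2
Step 3: u2 = (total - d1 + d2)/2 = (97 - 9 + 5)/2 = 93/2
Step 4: Nash product = (101/2 - 9) * (93/2 - 5)
Step 5: = 83/2 * 83/2 = 6889/4

6889/4


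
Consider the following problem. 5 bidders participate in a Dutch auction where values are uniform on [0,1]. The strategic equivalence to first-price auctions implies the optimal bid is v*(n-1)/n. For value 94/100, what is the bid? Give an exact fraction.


Step 1: Dutch auctions are strategically equivalent to first-price auctions
Step 2: The equilibrium bid is b(v) = v*(n-1)/n
Step 3: b = 47/50 * 4/5
Step 4: b = 94/125

94/125


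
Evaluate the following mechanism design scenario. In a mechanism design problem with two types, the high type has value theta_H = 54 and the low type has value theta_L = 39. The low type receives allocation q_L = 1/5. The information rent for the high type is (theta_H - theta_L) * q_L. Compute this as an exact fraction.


Step 1: theta_H - theta_L = 54 - 39 = 15
Step 2: Information rent = (theta_H - theta_L) * q_L
Step 3: = 15 * 1/5
Step 4: = 3

3


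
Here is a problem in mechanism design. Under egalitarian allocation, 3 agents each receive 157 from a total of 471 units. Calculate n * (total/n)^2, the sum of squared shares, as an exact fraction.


Step 1: Each agent's share = 471/3 = 157
Step 2: Square of each share = (157)^2 = 24649
Step 3: Sum of squares = 3 * 24649 = 73947

73947


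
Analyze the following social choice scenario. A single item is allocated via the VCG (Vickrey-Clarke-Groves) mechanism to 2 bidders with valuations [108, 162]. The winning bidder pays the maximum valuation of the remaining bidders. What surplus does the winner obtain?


Step 1: The winner is the agent with the highest value: agent 1 with value 162
Step 2: Values of other agents: [108]
Step 3: VCG payment = max of others' values = 108
Step 4: Surplus = 162 - 108 = 54

54


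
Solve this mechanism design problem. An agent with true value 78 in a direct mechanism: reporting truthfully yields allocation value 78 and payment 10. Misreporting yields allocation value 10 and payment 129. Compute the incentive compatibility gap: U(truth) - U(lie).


Step 1: U(truth) = value - payment = 78 - 10 = 68
Step 2: U(lie) = allocation - payment = 10 - 129 = -119
Step 3: IC gap = 68 - (-119) = 187

187


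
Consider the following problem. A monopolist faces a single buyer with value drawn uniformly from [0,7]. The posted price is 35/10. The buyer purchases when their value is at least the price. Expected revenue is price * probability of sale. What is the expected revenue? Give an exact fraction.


Step 1: Posted price r = 7/2, value support [0,7]
Step 2: P(v >= r) = (7 - 7/2)/7 = 1/2
Step 3: Expected revenue = r * P(v >= r) = 7/2 * 1/2
Step 4: Revenue = 7/4

7/4


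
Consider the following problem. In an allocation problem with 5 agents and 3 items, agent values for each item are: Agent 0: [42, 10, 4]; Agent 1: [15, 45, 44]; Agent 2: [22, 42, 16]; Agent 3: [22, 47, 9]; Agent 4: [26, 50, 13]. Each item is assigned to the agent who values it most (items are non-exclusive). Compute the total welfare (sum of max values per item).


Step 1: For each item, find the maximum value among all agents.
Step 2: Item 0 -> Agent 0 (value 42)
Step 3: Item 1 -> Agent 4 (value 50)
Step 4: Item 2 -> Agent 1 (value 44)
Step 5: Total welfare = 42 + 50 + 44 = 136

136


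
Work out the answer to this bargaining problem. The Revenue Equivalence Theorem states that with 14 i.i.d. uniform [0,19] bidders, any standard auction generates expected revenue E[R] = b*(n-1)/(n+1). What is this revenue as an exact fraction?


Step 1: By Revenue Equivalence, expected revenue = b*(n-1)/(n+1)
Step 2: Substituting n = 14, b = 19
Step 3: Revenue = 19*(14-1)/(14+1) = 19*13/15
Step 4: Revenue = 247/15

247/15


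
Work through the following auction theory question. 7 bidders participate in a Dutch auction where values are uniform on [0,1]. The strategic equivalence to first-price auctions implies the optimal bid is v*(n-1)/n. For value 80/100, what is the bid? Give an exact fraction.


Step 1: Dutch auctions are strategically equivalent to first-price auctions
Step 2: The equilibrium bid is b(v) = v*(n-1)/n
Step 3: b = 4/5 * 6/7
Step 4: b = 24/35

24/35


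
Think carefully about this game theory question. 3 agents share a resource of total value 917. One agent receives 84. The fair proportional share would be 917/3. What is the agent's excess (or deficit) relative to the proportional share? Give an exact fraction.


Step 1: Proportional share = 917/3
Step 2: Agent's actual allocation = 84
Step 3: Excess = 84 - 917/3 = -665/3

-665/3


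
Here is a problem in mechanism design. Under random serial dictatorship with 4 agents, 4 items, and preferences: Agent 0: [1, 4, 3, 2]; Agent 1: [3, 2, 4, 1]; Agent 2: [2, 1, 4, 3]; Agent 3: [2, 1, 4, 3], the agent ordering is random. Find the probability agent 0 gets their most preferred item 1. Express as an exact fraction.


Step 1: Agent 0 wants item 1
Step 2: There are 24 possible orderings of agents
Step 3: In 16 orderings, agent 0 gets item 1
Step 4: Probability = 16/24 = 2/3

2/3


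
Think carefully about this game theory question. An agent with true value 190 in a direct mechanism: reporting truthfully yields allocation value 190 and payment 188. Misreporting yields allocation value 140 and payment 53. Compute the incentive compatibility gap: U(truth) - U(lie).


Step 1: U(truth) = value - payment = 190 - 188 = 2
Step 2: U(lie) = allocation - payment = 140 - 53 = 87
Step 3: IC gap = 2 - 87 = -85

-85


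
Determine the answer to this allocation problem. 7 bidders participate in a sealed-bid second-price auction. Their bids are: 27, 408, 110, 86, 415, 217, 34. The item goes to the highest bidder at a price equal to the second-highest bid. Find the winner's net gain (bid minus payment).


Step 1: Sort bids in descending order: 415, 408, 217, 110, 86, 34, 27
Step 2: The winning bid is the highest: 415
Step 3: The payment equals the second-highest bid: 408
Step 4: Surplus = winner's bid - payment = 415 - 408 = 7

7


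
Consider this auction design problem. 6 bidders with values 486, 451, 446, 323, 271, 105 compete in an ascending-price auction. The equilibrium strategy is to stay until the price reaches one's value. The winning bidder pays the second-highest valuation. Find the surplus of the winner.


Step 1: Identify the highest value: 486
Step 2: Identify the second-highest value: 451
Step 3: The final price = second-highest value = 451
Step 4: Surplus = 486 - 451 = 35

35


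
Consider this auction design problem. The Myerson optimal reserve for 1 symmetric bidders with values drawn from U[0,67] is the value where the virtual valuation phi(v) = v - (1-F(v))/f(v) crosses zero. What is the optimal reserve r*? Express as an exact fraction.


Step 1: For U[0,67], F(v) = v/67 and f(v) = 1/67
Step 2: phi(v) = v - (1 - v/67)/(1/67) = v - (67 - v) = 2v - 67
Step 3: Set phi(r*) = 0: 2r* - 67 = 0
Step 4: r* = 67/2 (the number of bidders n = 1 does not enter)

67/2


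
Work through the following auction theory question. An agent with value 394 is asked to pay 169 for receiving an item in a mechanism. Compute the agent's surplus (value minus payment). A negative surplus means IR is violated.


Step 1: Surplus = value - payment = 394 - 169 = 225
Step 2: IR is satisfied (surplus >= 0)

225


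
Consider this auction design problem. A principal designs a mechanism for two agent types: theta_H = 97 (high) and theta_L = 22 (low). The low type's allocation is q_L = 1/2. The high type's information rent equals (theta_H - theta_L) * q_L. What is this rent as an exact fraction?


Step 1: theta_H - theta_L = 97 - 22 = 75
Step 2: Information rent = (theta_H - theta_L) * q_L
Step 3: = 75 * 1/2
Step 4: = 75/2

75/2


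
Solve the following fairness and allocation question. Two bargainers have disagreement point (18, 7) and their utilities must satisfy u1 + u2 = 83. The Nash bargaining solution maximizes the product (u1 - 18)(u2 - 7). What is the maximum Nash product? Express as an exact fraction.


Step 1: The Nash solution splits surplus symmetrically above the disagreement point
Step 2: u1 = (total + d1 - d2)/2 = (83 + 18 - 7)/2 = 47
Step 3: u2 = (total - d1 + d2)/2 = (83 - 18 + 7)/2 = 36
Step 4: Nash product = (47 - 18) * (36 - 7)
Step 5: = 29 * 29 = 841

841


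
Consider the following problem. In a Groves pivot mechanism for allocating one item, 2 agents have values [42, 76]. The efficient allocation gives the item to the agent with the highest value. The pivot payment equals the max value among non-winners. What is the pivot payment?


Step 1: The efficient winner is agent 1 with value 76
Step 2: Other agents' values: [42]
Step 3: Pivot payment = max(others) = 42
Step 4: The winner pays 42

42


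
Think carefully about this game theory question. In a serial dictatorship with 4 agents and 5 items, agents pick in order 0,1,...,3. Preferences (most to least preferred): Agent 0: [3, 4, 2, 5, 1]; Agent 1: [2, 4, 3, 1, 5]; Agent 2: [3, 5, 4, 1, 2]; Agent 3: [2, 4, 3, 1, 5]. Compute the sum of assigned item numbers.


Step 1: Agent 0 picks item 3
Step 2: Agent 1 picks item 2
Step 3: Agent 2 picks item 5
Step 4: Agent 3 picks item 4
Step 5: Sum = 3 + 2 + 5 + 4 = 14

14


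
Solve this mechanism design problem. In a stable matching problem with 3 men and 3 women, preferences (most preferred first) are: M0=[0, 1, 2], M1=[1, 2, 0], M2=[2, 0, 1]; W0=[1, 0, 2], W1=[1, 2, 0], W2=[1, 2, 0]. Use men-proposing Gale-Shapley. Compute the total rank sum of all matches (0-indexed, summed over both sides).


Step 1: Run Gale-Shapley (men propose, women hold best offer):
  M0 proposes to W0; she accepts
  M1 proposes to W1; she accepts
  M2 proposes to W2; she accepts
Step 2: Final matching: W0-M0, W1-M1, W2-M2
Step 3: 0-indexed ranks (man's rank of his match, then woman's): 0 + 1 + 0 + 0 + 0 + 1
Step 4: Total rank sum = 2

2


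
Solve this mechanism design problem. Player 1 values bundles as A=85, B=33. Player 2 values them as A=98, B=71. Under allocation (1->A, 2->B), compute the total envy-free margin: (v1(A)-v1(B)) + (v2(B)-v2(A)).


Step 1: Player 1's margin = v1(A) - v1(B) = 85 - 33 = 52
Step 2: Player 2's margin = v2(B) - v2(A) = 71 - 98 = -27
Step 3: Total margin = 52 + -27 = 25

25


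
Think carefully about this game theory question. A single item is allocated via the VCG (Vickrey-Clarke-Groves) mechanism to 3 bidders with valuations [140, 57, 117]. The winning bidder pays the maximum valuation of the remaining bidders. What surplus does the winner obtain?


Step 1: The winner is the agent with the highest value: agent 0 with value 140
Step 2: Values of other agents: [57, 117]
Step 3: VCG payment = max of others' values = 117
Step 4: Surplus = 140 - 117 = 23

23


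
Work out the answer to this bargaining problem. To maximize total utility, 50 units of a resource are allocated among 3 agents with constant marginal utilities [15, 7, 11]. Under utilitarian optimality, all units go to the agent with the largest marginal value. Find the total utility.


Step 1: The marginal utilities are [15, 7, 11]
Step 2: The highest marginal utility is 15
Step 3: All 50 units go to that agent
Step 4: Total utility = 15 * 50 = 750

750


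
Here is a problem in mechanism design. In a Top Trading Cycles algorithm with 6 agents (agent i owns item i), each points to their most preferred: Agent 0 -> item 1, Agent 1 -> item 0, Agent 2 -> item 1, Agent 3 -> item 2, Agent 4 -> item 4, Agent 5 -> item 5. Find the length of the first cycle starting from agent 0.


Step 1: Trace the pointer graph from agent 0: 0 -> 1 -> 0
Step 2: A cycle is detected when we revisit agent 0
Step 3: The cycle is: 0 -> 1 -> 0
Step 4: Cycle length = 2

2


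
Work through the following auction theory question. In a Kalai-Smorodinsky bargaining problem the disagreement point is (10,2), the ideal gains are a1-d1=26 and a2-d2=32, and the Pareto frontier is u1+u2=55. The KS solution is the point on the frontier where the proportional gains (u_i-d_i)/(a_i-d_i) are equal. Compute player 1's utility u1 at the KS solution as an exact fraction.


Step 1: At the KS point, (u1-d1)/r1 = (u2-d2)/r2 = t and u1+u2 = 55
Step 2: u1 = d1 + r1*t and u2 = d2 + r2*t, so (d1 + r1*t) + (d2 + r2*t) = 55
Step 3: t = (55 - 10 - 2)/(26 + 32) = 43/58
Step 4: u1 = d1 + r1*t = 10 + 26 * 43/58 = 849/29
Step 5: (Check: u2 = d2 + r2*t = 746/29; u1+u2 = 849/29 + 746/29 = 55, on the frontier.)

849/29


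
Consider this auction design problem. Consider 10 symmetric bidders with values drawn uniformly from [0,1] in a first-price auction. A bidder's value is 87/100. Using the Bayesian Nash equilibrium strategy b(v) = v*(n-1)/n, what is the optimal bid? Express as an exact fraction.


Step 1: The symmetric BNE bidding function is b(v) = v * (n-1) / n
Step 2: Substitute v = 87/100 and n = 10
Step 3: b = 87/100 * 9/10
Step 4: b = 783/1000

783/1000


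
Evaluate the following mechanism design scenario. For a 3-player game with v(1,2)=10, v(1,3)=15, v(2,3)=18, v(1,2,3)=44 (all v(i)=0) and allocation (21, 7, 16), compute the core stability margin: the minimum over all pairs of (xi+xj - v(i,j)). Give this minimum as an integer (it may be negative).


Step 1: Slack for coalition (1,2): x1+x2 - v12 = 28 - 10 = 18
Step 2: Slack for coalition (1,3): x1+x3 - v13 = 37 - 15 = 22
Step 3: Slack for coalition (2,3): x2+x3 - v23 = 23 - 18 = 5
Step 4: Minimum slack = min(18, 22, 5) = 5, attained by (2,3); no pair can gain by deviating, so the allocation is in the core

5


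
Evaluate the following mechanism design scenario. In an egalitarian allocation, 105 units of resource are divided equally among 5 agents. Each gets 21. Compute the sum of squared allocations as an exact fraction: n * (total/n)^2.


Step 1: Each agent's share = 105/5 = 21
Step 2: Square of each share = (21)^2 = 441
Step 3: Sum of squares = 5 * 441 = 2205

2205


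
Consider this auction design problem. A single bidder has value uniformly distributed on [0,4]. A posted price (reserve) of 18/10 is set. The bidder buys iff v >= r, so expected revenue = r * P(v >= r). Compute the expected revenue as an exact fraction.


Step 1: Posted price r = 9/5, value support [0,4]
Step 2: P(v >= r) = (4 - 9/5)/4 = 11/20
Step 3: Expected revenue = r * P(v >= r) = 9/5 * 11/20
Step 4: Revenue = 99/100

99/100


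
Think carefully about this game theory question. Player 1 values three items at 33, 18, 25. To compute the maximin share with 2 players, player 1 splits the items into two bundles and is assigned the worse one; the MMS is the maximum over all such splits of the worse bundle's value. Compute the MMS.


Step 1: Item values = 33, 18, 25
Step 2: Enumerate all 2-bundle partitions and take the smaller bundle:
  Partition 1: {33} vs {18,25} -> bundles 33, 43; min = 33
  Partition 2: {18} vs {33,25} -> bundles 18, 58; min = 18
  Partition 3: {25} vs {33,18} -> bundles 25, 51; min = 25
Step 3: MMS = max(33, 18, 25) = 33

33


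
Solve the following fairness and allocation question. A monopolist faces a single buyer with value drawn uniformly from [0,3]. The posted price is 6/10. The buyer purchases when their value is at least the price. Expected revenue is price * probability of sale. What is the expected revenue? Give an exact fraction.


Step 1: Posted price r = 3/5, value support [0,3]
Step 2: P(v >= r) = (3 - 3/5)/3 = 4/5
Step 3: Expected revenue = r * P(v >= r) = 3/5 * 4/5
Step 4: Revenue = 12/25

12/25


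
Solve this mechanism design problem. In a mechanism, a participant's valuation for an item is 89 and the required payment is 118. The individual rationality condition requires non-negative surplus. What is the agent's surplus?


Step 1: Surplus = value - payment = 89 - 118 = -29
Step 2: IR is violated (surplus < 0)

-29


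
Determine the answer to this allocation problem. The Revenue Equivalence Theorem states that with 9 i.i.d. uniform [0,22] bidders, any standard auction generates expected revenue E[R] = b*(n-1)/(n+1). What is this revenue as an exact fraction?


Step 1: By Revenue Equivalence, expected revenue = b*(n-1)/(n+1)
Step 2: Substituting n = 9, b = 22
Step 3: Revenue = 22*(9-1)/(9+1) = 22*8/10
Step 4: Revenue = 176/10 = 88/5

88/5


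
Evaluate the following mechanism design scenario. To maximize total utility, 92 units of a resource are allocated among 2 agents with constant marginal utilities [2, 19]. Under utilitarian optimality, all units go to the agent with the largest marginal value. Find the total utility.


Step 1: The marginal utilities are [2, 19]
Step 2: The highest marginal utility is 19
Step 3: All 92 units go to that agent
Step 4: Total utility = 19 * 92 = 1748

1748


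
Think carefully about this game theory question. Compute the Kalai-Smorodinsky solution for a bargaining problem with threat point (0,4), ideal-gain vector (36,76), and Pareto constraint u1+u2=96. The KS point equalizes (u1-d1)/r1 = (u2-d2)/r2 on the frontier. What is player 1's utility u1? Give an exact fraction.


Step 1: At the KS point, (u1-d1)/r1 = (u2-d2)/r2 = t and u1+u2 = 96
Step 2: u1 = d1 + r1*t and u2 = d2 + r2*t, so (d1 + r1*t) + (d2 + r2*t) = 96
Step 3: t = (96 - 0 - 4)/(36 + 76) = 92/112 = 23/28
Step 4: u1 = d1 + r1*t = 0 + 36 * 23/28 = 207/7
Step 5: (Check: u2 = d2 + r2*t = 465/7; u1+u2 = 207/7 + 465/7 = 96, on the frontier.)

207/7


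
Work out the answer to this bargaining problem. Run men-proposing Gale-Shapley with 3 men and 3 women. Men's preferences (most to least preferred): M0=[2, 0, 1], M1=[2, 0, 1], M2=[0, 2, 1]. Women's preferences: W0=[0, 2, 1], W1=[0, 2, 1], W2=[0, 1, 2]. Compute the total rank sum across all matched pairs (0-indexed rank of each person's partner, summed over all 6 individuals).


Step 1: Run Gale-Shapley (men propose, women hold best offer):
  M0 proposes to W2; she accepts
  M1 proposes to W2; rejected
  M1 proposes to W0; she accepts
  M2 proposes to W0; she switches from M1
  M1 proposes to W1; she accepts
Step 2: Final matching: W0-M2, W1-M1, W2-M0
Step 3: 0-indexed ranks (man's rank of his match, then woman's): 0 + 1 + 2 + 2 + 0 + 0
Step 4: Total rank sum = 5

5


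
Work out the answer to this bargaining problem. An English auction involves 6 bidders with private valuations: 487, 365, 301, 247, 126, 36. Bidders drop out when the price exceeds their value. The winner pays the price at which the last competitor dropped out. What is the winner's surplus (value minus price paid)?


Step 1: Identify the highest value: 487
Step 2: Identify the second-highest value: 365
Step 3: The final price = second-highest value = 365
Step 4: Surplus = 487 - 365 = 122

122


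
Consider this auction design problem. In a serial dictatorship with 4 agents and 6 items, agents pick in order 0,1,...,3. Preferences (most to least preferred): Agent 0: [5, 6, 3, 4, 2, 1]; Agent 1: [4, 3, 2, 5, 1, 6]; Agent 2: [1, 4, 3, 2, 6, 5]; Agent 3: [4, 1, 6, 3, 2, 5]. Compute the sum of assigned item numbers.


Step 1: Agent 0 picks item 5
Step 2: Agent 1 picks item 4
Step 3: Agent 2 picks item 1
Step 4: Agent 3 picks item 6
Step 5: Sum = 5 + 4 + 1 + 6 = 16

16


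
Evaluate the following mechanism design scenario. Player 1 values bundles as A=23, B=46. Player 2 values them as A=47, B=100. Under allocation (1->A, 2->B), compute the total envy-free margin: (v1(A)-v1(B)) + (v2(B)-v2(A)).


Step 1: Player 1's margin = v1(A) - v1(B) = 23 - 46 = -23
Step 2: Player 2's margin = v2(B) - v2(A) = 100 - 47 = 53
Step 3: Total margin = -23 + 53 = 30

30


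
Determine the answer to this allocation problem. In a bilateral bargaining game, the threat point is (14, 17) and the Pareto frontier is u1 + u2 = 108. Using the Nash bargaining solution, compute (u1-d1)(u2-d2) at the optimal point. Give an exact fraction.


Step 1: The Nash solution splits surplus symmetrically above the disagreement point
Step 2: u1 = (total + d1 - d2)/2 = (108 + 14 - 17)/2 = 105/2
Step 3: u2 = (total - d1 + d2)/2 = (108 - 14 + 17)/2 = 111/2
Step 4: Nash product = (105/2 - 14) * (111/2 - 17)
Step 5: = 77/2 * 77/2 = 5929/4

5929/4


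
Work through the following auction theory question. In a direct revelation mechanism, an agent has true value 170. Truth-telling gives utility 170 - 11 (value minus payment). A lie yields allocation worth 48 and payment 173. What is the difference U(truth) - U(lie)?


Step 1: U(truth) = value - payment = 170 - 11 = 159
Step 2: U(lie) = allocation - payment = 48 - 173 = -125
Step 3: IC gap = 159 - (-125) = 284

284


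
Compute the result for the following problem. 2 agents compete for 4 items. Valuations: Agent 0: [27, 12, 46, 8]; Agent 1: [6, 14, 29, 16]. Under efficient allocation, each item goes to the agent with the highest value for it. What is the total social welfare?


Step 1: For each item, find the maximum value among all agents.
Step 2: Item 0 -> Agent 0 (value 27)
Step 3: Item 1 -> Agent 1 (value 14)
Step 4: Item 2 -> Agent 0 (value 46)
Step 5: Item 3 -> Agent 1 (value 16)
Step 6: Total welfare = 27 + 14 + 46 + 16 = 103

103


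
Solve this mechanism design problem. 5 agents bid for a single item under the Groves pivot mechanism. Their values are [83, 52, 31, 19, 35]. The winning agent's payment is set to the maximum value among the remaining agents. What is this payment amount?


Step 1: The efficient winner is agent 0 with value 83
Step 2: Other agents' values: [52, 31, 19, 35]
Step 3: Pivot payment = max(others) = 52
Step 4: The winner pays 52

52


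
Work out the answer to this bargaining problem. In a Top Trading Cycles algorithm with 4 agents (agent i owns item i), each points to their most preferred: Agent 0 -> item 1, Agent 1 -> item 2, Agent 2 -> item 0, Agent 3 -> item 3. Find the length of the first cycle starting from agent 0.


Step 1: Trace the pointer graph from agent 0: 0 -> 1 -> 2 -> 0
Step 2: A cycle is detected when we revisit agent 0
Step 3: The cycle is: 0 -> 1 -> 2 -> 0
Step 4: Cycle length = 3

3


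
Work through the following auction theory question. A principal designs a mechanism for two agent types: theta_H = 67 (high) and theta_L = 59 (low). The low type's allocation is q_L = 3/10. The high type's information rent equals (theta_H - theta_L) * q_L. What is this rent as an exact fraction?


Step 1: theta_H - theta_L = 67 - 59 = 8
Step 2: Information rent = (theta_H - theta_L) * q_L
Step 3: = 8 * 3/10
Step 4: = 12/5

12/5


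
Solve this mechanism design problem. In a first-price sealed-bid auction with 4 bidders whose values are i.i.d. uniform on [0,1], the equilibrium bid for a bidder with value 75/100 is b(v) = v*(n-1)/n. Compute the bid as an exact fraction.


Step 1: The symmetric BNE bidding function is b(v) = v * (n-1) / n
Step 2: Substitute v = 3/4 and n = 4
Step 3: b = 3/4 * 3/4
Step 4: b = 9/16

9/16


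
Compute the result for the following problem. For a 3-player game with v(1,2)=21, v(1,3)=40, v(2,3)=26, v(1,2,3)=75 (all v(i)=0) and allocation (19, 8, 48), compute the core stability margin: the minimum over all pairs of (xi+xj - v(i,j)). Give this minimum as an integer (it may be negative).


Step 1: Slack for coalition (1,2): x1+x2 - v12 = 27 - 21 = 6
Step 2: Slack for coalition (1,3): x1+x3 - v13 = 67 - 40 = 27
Step 3: Slack for coalition (2,3): x2+x3 - v23 = 56 - 26 = 30
Step 4: Minimum slack = min(6, 27, 30) = 6, attained by (1,2); no pair can gain by deviating, so the allocation is in the core

6


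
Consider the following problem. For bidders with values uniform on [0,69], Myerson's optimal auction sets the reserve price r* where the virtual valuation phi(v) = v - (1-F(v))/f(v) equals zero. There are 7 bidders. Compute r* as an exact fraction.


Step 1: For U[0,69], F(v) = v/69 and f(v) = 1/69
Step 2: phi(v) = v - (1 - v/69)/(1/69) = v - (69 - v) = 2v - 69
Step 3: Set phi(r*) = 0: 2r* - 69 = 0
Step 4: r* = 69/2 (the number of bidders n = 7 does not enter)

69/2


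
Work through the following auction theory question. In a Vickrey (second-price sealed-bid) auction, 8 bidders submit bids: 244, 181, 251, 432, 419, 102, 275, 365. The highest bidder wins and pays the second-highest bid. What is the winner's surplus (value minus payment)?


Step 1: Sort bids in descending order: 432, 419, 365, 275, 251, 244, 181, 102
Step 2: The winning bid is the highest: 432
Step 3: The payment equals the second-highest bid: 419
Step 4: Surplus = winner's bid - payment = 432 - 419 = 13

13
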